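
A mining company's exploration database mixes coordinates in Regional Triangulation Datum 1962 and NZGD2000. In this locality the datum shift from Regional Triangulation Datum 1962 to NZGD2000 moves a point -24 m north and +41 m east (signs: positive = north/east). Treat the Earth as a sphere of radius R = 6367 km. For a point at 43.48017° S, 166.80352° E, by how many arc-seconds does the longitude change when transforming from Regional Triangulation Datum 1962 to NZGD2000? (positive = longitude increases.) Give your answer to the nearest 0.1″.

At latitude -43.48017°, cos φ = 0.725613.
One radian of longitude at latitude φ spans R cos φ, so Δλ = ΔE / (R cos φ) = 41.0 / (6367000 × 0.725613) = 8.8745e-06 rad = 1.830″.

Δλ = 1.8″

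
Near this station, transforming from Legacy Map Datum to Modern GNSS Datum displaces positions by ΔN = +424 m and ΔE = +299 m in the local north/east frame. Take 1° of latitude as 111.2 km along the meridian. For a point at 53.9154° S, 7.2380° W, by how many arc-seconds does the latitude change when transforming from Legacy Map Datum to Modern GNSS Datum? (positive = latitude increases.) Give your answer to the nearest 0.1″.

Δφ = 13.7″

1° of latitude = 111.2 km, so Δφ = 424.0 / 111200 = 0.0038129° = 13.727″.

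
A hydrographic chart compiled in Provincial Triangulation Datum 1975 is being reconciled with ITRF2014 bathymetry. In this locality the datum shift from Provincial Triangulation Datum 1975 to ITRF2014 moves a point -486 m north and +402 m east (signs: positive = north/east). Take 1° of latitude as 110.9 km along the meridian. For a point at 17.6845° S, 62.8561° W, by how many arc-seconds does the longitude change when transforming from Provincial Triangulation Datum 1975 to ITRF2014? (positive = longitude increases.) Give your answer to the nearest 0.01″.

Δλ = 13.70″

At latitude -17.6845°, cos φ = 0.952744.
1° of longitude at this latitude = 110.9 × cos φ = 105.66 km, so Δλ = 402.0 / 105659.3 = 0.0038047° = 13.697″.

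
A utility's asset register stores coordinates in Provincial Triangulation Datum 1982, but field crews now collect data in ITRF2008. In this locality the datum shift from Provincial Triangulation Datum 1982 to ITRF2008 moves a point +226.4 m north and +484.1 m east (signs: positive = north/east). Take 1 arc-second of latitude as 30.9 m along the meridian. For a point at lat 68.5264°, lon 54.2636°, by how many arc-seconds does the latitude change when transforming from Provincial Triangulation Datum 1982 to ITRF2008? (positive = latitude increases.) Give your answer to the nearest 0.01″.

1″ of latitude = 30.90 m, so Δφ = 226.4 / 30.90 = 7.327″.

Δφ = 7.33″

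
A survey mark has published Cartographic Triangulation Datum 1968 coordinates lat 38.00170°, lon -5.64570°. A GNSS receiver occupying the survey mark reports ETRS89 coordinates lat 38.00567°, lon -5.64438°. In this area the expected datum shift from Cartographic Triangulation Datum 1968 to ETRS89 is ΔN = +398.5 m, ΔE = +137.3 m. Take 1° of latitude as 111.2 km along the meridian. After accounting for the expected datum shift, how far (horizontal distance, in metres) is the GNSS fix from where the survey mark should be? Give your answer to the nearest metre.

48 m

Observed coordinate differences: Δφ = +0.00397°, Δλ = +0.00132°.
Converting to metres (1° lat = 111200 m, cos φ = 0.787992): observed ΔN = 441.5 m, observed ΔE = 115.7 m.
Subtracting the expected shift leaves a residual of 441.5 − (398.5) = 43.0 m north and 115.7 − (137.3) = -21.6 m east.
Residual distance = √(43.0² + (-21.6)²) = 48.1 m.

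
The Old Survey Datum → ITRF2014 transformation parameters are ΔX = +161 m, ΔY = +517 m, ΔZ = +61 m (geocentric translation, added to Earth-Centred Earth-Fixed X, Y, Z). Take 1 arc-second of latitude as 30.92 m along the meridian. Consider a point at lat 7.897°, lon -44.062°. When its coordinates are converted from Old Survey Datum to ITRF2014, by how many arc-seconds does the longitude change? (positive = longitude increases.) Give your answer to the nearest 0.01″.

sin φ = 0.137393, cos φ = 0.990517, sin λ = -0.695436, cos λ = 0.718588.
East component: ΔE = −sin λ·ΔX + cos λ·ΔY = −(-0.695436)(161) + (0.718588)(517) = 483.48 m.
1° of latitude spans 3600 × 30.92 = 111312 m; at latitude φ, 1° of longitude spans that × cos φ = 110256.4 m, so Δλ = 483.48 / 110256.4 × 3600 = 15.786″.

Δλ = 15.79″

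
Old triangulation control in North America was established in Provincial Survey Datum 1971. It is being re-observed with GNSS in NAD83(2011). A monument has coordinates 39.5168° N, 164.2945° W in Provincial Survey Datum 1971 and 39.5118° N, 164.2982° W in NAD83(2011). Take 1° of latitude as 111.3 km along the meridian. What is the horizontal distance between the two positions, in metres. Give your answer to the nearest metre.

641 m

Δφ = 39.5118° − 39.5168° = -0.0050°; Δλ = -164.2982° − -164.2945° = -0.0037°.
ΔN = Δφ × 111300 = -556.5 m; ΔE = Δλ × 111300 × cos(39.5168°) = -0.0037 × 111300 × 0.771438 = -317.7 m.
Distance = √(ΔE² + ΔN²) = √((-317.7)² + (-556.5)²) = 640.8 m.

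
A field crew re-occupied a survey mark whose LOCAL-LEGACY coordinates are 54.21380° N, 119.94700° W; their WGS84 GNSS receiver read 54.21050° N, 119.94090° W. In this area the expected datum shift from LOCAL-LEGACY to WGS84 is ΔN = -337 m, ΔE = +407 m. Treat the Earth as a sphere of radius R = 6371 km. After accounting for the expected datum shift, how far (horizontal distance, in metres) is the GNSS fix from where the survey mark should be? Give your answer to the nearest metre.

Observed coordinate differences: Δφ = -0.00330°, Δλ = +0.00610°.
Converting to metres (1° lat = 111195 m, cos φ = 0.584762): observed ΔN = -366.9 m, observed ΔE = 396.6 m.
Subtracting the expected shift leaves a residual of -366.9 − (-337) = -29.9 m north and 396.6 − (407) = -10.4 m east.
Residual distance = √((-29.9)² + (-10.4)²) = 31.7 m.

32 m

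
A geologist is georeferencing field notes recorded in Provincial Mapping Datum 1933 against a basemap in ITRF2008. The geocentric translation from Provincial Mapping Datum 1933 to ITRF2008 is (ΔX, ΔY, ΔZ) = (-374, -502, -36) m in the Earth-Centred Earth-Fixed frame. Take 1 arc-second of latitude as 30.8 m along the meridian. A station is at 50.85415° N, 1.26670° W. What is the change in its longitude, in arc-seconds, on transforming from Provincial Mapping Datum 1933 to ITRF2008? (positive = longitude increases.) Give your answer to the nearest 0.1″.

sin φ = 0.775541, cos φ = 0.631297, sin λ = -0.022106, cos λ = 0.999756.
East component: ΔE = −sin λ·ΔX + cos λ·ΔY = −(-0.022106)(-374) + (0.999756)(-502) = -510.15 m.
1° of latitude spans 3600 × 30.80 = 110880 m; at latitude φ, 1° of longitude spans that × cos φ = 69998.2 m, so Δλ = -510.15 / 69998.2 × 3600 = -26.237″.

Δλ = -26.2″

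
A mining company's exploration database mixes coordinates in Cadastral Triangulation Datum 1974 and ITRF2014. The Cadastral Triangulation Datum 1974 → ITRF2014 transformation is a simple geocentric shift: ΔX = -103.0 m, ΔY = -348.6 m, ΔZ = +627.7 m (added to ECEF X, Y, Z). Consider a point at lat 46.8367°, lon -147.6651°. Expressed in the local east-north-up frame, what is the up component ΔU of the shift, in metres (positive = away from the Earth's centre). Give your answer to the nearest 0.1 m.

ΔU = 644.9 m

At φ = 46.8367°, λ = -147.6651°: sin φ = 0.729407, cos φ = 0.684080, sin λ = -0.534867, cos λ = -0.844936.
ΔU = cos φ cos λ·ΔX + cos φ sin λ·ΔY + sin φ·ΔZ = (0.684080)(-0.844936)(-103.0) + (0.684080)(-0.534867)(-348.6) + (0.729407)(627.7) = 644.93 m.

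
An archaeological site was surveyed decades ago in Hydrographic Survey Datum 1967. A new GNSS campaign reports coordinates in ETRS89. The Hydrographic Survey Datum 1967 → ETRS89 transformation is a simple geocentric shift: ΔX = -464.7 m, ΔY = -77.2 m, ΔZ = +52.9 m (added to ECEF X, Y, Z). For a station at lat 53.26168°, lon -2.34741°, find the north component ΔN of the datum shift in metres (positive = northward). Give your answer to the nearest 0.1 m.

ΔN = 401.2 m

At φ = 53.26168°, λ = -2.34741°: sin φ = 0.801376, cos φ = 0.598161, sin λ = -0.040959, cos λ = 0.999161.
ΔN = −sin φ cos λ·ΔX − sin φ sin λ·ΔY + cos φ·ΔZ = −(0.801376)(0.999161)(-464.7) − (0.801376)(-0.040959)(-77.2) + (0.598161)(52.9) = 401.20 m.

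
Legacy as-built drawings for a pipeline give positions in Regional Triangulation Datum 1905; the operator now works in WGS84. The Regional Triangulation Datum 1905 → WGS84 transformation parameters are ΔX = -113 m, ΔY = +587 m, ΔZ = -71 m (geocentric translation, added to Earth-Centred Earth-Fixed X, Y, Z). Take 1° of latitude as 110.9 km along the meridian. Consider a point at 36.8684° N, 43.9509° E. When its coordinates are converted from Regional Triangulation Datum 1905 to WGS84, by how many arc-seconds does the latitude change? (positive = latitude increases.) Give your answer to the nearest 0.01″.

Δφ = -8.19″

sin φ = 0.599979, cos φ = 0.800016, sin λ = 0.694042, cos λ = 0.719935.
North component: ΔN = −sin φ cos λ·ΔX − sin φ sin λ·ΔY + cos φ·ΔZ = −(0.599979)(0.719935)(-113) − (0.599979)(0.694042)(587) + (0.800016)(-71) = -252.42 m.
1° of latitude spans 110900 m, so Δφ = -252.42 / 110900 × 3600 = -8.194″.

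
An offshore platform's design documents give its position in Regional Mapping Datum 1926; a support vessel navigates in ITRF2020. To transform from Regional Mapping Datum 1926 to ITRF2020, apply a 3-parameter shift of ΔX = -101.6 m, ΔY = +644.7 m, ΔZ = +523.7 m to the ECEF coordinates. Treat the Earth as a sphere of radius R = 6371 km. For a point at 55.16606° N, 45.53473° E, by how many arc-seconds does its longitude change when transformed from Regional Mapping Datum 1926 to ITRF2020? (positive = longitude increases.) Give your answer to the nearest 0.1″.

sin φ = 0.820811, cos φ = 0.571200, sin λ = 0.713675, cos λ = 0.700477.
East component: ΔE = −sin λ·ΔX + cos λ·ΔY = −(0.713675)(-101.6) + (0.700477)(644.7) = 524.11 m.
1° of latitude spans πR/180 = 111195 m; at latitude φ, 1° of longitude spans that × cos φ = 63514.5 m, so Δλ = 524.11 / 63514.5 × 3600 = 29.706″.

Δλ = 29.7″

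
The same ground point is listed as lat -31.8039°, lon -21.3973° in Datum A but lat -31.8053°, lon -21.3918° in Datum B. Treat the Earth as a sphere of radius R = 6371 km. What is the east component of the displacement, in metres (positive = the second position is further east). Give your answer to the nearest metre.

ΔE = 520 m

Δφ = -31.8053° − -31.8039° = -0.0014°; Δλ = -21.3918° − -21.3973° = +0.0055°.
1° along a meridian = πR/180 = 111195 m.
ΔN = Δφ × 111195 = -155.7 m; ΔE = Δλ × 111195 × cos(-31.8039°) = +0.0055 × 111195 × 0.849857 = 519.7 m.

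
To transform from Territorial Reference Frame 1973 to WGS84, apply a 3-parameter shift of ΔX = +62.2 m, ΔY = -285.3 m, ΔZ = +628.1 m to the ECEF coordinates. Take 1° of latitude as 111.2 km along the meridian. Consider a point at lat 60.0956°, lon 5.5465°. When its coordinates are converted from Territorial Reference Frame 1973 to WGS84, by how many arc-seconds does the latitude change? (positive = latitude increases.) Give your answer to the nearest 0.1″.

sin φ = 0.866858, cos φ = 0.498554, sin λ = 0.096654, cos λ = 0.995318.
North component: ΔN = −sin φ cos λ·ΔX − sin φ sin λ·ΔY + cos φ·ΔZ = −(0.866858)(0.995318)(62.2) − (0.866858)(0.096654)(-285.3) + (0.498554)(628.1) = 283.38 m.
1° of latitude spans 111200 m, so Δφ = 283.38 / 111200 × 3600 = 9.174″.

Δφ = 9.2″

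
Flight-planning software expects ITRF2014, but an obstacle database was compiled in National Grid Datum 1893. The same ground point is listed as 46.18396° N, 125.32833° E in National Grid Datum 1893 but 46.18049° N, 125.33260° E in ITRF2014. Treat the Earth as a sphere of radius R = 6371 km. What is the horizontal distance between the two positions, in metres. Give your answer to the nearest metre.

507 m

Δφ = 46.18049° − 46.18396° = -0.00347°; Δλ = 125.33260° − 125.32833° = +0.00427°.
1° along a meridian = πR/180 = 111195 m.
ΔN = Δφ × 111195 = -385.8 m; ΔE = Δλ × 111195 × cos(46.18396°) = +0.00427 × 111195 × 0.692345 = 328.7 m.
Distance = √(ΔE² + ΔN²) = √(328.7² + (-385.8)²) = 506.9 m.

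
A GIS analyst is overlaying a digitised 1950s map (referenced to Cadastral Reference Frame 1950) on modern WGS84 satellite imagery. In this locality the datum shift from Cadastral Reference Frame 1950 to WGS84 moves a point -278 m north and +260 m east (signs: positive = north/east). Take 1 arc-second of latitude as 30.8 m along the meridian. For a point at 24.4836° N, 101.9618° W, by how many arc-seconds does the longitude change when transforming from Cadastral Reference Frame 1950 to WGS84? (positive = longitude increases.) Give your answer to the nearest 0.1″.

At latitude 24.4836°, cos φ = 0.910080.
1″ of longitude at this latitude = 30.80 × cos φ = 28.0305 m, so Δλ = 260.0 / 28.0305 = 9.276″.

Δλ = 9.3″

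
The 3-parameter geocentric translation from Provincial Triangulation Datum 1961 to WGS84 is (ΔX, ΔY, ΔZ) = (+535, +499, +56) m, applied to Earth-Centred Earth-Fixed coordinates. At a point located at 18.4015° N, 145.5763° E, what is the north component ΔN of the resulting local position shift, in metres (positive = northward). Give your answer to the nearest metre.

ΔN = 103 m

At φ = 18.4015°, λ = 145.5763°: sin φ = 0.315674, cos φ = 0.948868, sin λ = 0.565308, cos λ = -0.824880.
ΔN = −sin φ cos λ·ΔX − sin φ sin λ·ΔY + cos φ·ΔZ = −(0.315674)(-0.824880)(535) − (0.315674)(0.565308)(499) + (0.948868)(56) = 103.40 m.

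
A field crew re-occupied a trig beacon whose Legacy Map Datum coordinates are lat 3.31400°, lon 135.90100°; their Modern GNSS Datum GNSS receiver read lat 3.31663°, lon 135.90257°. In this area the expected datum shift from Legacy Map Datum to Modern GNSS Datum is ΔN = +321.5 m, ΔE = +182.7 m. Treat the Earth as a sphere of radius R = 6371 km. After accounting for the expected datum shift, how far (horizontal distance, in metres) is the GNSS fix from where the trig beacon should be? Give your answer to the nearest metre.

30 m

Observed coordinate differences: Δφ = +0.00263°, Δλ = +0.00157°.
Converting to metres (1° lat = 111195 m, cos φ = 0.998328): observed ΔN = 292.4 m, observed ΔE = 174.3 m.
Subtracting the expected shift leaves a residual of 292.4 − (321.5) = -29.1 m north and 174.3 − (182.7) = -8.4 m east.
Residual distance = √((-29.1)² + (-8.4)²) = 30.3 m.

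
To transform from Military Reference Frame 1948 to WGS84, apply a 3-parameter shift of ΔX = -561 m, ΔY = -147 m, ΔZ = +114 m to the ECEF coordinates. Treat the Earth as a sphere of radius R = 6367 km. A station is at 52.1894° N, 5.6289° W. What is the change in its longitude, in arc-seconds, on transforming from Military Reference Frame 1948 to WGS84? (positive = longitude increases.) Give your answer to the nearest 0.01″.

Δλ = -10.64″

sin φ = 0.790042, cos φ = 0.613053, sin λ = -0.098085, cos λ = 0.995178.
East component: ΔE = −sin λ·ΔX + cos λ·ΔY = −(-0.098085)(-561) + (0.995178)(-147) = -201.32 m.
1° of latitude spans πR/180 = 111125 m; at latitude φ, 1° of longitude spans that × cos φ = 68125.6 m, so Δλ = -201.32 / 68125.6 × 3600 = -10.638″.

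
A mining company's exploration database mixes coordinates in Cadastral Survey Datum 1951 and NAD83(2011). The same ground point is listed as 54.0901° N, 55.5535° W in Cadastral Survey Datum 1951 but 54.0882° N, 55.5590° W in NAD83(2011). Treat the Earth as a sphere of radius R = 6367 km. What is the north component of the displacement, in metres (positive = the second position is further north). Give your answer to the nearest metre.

Δφ = 54.0882° − 54.0901° = -0.0019°; Δλ = -55.5590° − -55.5535° = -0.0055°.
1° along a meridian = πR/180 = 111125 m.
ΔN = Δφ × 111125 = -211.1 m; ΔE = Δλ × 111125 × cos(54.0901°) = -0.0055 × 111125 × 0.586512 = -358.5 m.

ΔN = -211 m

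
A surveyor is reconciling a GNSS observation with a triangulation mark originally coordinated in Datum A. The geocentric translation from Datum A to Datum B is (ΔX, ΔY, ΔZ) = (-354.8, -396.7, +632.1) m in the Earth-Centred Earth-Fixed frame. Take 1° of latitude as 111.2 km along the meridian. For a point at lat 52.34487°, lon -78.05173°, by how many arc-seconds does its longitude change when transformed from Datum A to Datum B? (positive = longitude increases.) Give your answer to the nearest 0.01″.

Δλ = -22.75″

sin φ = 0.791702, cos φ = 0.610907, sin λ = -0.978335, cos λ = 0.207028.
East component: ΔE = −sin λ·ΔX + cos λ·ΔY = −(-0.978335)(-354.8) + (0.207028)(-396.7) = -429.24 m.
1° of latitude spans 111200 m; at latitude φ, 1° of longitude spans that × cos φ = 67932.9 m, so Δλ = -429.24 / 67932.9 × 3600 = -22.747″.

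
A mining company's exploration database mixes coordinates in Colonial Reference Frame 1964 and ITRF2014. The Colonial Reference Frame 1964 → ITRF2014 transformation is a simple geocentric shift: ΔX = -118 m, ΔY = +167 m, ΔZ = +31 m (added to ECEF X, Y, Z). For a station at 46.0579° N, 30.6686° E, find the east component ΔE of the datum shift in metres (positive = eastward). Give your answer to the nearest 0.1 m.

ΔE = 203.8 m

At φ = 46.0579°, λ = 30.6686°: sin φ = 0.720041, cos φ = 0.693931, sin λ = 0.510072, cos λ = 0.860132.
ΔE = −sin λ·ΔX + cos λ·ΔY = −(0.510072)·(-118) + (0.860132)·(167) = 203.83 m.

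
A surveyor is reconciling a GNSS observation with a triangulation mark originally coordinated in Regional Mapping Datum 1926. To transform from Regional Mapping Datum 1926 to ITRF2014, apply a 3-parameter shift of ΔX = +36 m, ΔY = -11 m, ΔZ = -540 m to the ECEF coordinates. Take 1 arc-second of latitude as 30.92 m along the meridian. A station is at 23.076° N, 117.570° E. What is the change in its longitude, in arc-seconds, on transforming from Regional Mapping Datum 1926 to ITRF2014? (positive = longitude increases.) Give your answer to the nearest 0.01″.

sin φ = 0.391952, cos φ = 0.919986, sin λ = 0.886446, cos λ = -0.462832.
East component: ΔE = −sin λ·ΔX + cos λ·ΔY = −(0.886446)(36) + (-0.462832)(-11) = -26.82 m.
1° of latitude spans 3600 × 30.92 = 111312 m; at latitude φ, 1° of longitude spans that × cos φ = 102405.5 m, so Δλ = -26.82 / 102405.5 × 3600 = -0.943″.

Δλ = -0.94″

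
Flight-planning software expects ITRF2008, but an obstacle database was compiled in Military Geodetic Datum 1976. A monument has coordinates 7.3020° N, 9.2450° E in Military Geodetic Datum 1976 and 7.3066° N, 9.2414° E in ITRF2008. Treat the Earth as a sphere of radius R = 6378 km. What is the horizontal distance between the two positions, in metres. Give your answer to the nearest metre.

648 m

Δφ = 7.3066° − 7.3020° = +0.0046°; Δλ = 9.2414° − 9.2450° = -0.0036°.
1° along a meridian = πR/180 = 111317 m.
ΔN = Δφ × 111317 = 512.1 m; ΔE = Δλ × 111317 × cos(7.3020°) = -0.0036 × 111317 × 0.991890 = -397.5 m.
Distance = √(ΔE² + ΔN²) = √((-397.5)² + 512.1²) = 648.2 m.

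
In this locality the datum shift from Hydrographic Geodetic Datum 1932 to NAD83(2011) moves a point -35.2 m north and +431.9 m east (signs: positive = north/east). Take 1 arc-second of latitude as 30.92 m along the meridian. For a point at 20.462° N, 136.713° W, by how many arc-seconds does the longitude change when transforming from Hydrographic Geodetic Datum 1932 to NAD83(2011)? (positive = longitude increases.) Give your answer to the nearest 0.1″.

Δλ = 14.9″

At latitude 20.462°, cos φ = 0.936904.
1″ of longitude at this latitude = 30.92 × cos φ = 28.9691 m, so Δλ = 431.9 / 28.9691 = 14.909″.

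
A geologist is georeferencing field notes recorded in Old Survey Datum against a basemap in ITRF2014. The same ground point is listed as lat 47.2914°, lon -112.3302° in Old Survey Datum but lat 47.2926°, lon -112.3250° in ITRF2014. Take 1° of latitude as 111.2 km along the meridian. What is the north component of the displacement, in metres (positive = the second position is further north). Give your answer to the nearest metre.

Δφ = 47.2926° − 47.2914° = +0.0012°; Δλ = -112.3250° − -112.3302° = +0.0052°.
ΔN = Δφ × 111200 = 133.4 m; ΔE = Δλ × 111200 × cos(47.2914°) = +0.0052 × 111200 × 0.678270 = 392.2 m.

ΔN = 133 m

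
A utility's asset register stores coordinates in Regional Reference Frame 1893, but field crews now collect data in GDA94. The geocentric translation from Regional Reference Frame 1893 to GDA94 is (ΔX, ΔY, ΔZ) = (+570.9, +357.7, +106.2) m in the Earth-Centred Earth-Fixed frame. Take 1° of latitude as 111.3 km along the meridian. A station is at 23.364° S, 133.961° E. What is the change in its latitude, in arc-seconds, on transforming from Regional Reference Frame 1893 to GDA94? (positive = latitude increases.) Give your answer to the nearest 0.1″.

sin φ = -0.396571, cos φ = 0.918004, sin λ = 0.719812, cos λ = -0.694169.
North component: ΔN = −sin φ cos λ·ΔX − sin φ sin λ·ΔY + cos φ·ΔZ = −(-0.396571)(-0.694169)(570.9) − (-0.396571)(0.719812)(357.7) + (0.918004)(106.2) = 42.44 m.
1° of latitude spans 111300 m, so Δφ = 42.44 / 111300 × 3600 = 1.373″.

Δφ = 1.4″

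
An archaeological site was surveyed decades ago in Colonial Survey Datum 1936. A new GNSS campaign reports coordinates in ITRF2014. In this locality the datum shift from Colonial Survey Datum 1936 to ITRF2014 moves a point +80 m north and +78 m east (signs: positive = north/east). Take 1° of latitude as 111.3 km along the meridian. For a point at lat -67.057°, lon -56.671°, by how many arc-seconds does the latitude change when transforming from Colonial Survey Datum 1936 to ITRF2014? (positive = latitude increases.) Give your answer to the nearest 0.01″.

Δφ = 2.59″

1° of latitude = 111.3 km, so Δφ = 80.0 / 111300 = 0.0007188° = 2.588″.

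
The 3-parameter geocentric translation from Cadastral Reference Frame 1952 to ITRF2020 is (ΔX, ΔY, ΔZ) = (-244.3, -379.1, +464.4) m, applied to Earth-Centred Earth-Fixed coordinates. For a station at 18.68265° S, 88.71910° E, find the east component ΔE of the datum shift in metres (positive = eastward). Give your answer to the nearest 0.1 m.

The local east axis at (φ, λ) is (−sin λ, cos λ, 0), so ΔE = −sin(88.71910°)·(-244.3) + cos(88.71910°)·(-379.1) = 235.76 m.

ΔE = 235.8 m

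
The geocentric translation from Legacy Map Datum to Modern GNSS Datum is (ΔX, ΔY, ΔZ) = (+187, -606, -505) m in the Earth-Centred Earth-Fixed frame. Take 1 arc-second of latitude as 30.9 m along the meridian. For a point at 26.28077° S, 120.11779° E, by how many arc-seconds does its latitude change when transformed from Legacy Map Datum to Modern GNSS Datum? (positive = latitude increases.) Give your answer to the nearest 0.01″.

Δφ = -23.51″

sin φ = -0.442770, cos φ = 0.896635, sin λ = 0.864996, cos λ = -0.501779.
North component: ΔN = −sin φ cos λ·ΔX − sin φ sin λ·ΔY + cos φ·ΔZ = −(-0.442770)(-0.501779)(187) − (-0.442770)(0.864996)(-606) + (0.896635)(-505) = -726.44 m.
1° of latitude spans 3600 × 30.90 = 111240 m, so Δφ = -726.44 / 111240 × 3600 = -23.509″.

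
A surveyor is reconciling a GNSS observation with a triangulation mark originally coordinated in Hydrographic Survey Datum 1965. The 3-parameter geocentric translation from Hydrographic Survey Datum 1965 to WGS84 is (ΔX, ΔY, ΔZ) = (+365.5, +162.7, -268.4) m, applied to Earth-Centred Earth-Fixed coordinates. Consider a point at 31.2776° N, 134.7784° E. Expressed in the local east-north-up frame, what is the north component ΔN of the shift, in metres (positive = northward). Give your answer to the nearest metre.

At φ = 31.2776°, λ = 134.7784°: sin φ = 0.519185, cos φ = 0.854662, sin λ = 0.709836, cos λ = -0.704367.
ΔN = −sin φ cos λ·ΔX − sin φ sin λ·ΔY + cos φ·ΔZ = −(0.519185)(-0.704367)(365.5) − (0.519185)(0.709836)(162.7) + (0.854662)(-268.4) = -155.69 m.

ΔN = -156 m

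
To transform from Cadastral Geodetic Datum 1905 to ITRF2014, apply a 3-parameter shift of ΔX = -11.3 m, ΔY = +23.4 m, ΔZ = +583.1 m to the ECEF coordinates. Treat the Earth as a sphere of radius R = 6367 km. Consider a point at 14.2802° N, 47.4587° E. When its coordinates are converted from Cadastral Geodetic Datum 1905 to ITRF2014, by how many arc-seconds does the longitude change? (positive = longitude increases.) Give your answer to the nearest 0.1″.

Δλ = 0.8″

sin φ = 0.246664, cos φ = 0.969101, sin λ = 0.736790, cos λ = 0.676121.
East component: ΔE = −sin λ·ΔX + cos λ·ΔY = −(0.736790)(-11.3) + (0.676121)(23.4) = 24.15 m.
1° of latitude spans πR/180 = 111125 m; at latitude φ, 1° of longitude spans that × cos φ = 107691.5 m, so Δλ = 24.15 / 107691.5 × 3600 = 0.807″.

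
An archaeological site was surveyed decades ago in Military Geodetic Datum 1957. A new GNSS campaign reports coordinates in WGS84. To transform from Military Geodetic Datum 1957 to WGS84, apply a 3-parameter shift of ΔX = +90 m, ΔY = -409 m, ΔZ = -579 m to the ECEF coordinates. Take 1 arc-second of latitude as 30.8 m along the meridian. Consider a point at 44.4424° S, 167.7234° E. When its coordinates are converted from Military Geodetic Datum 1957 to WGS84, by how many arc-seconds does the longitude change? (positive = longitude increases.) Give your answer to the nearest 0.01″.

sin φ = -0.700192, cos φ = 0.713955, sin λ = 0.212631, cos λ = -0.977132.
East component: ΔE = −sin λ·ΔX + cos λ·ΔY = −(0.212631)(90) + (-0.977132)(-409) = 380.51 m.
1° of latitude spans 3600 × 30.80 = 110880 m; at latitude φ, 1° of longitude spans that × cos φ = 79163.3 m, so Δλ = 380.51 / 79163.3 × 3600 = 17.304″.

Δλ = 17.30″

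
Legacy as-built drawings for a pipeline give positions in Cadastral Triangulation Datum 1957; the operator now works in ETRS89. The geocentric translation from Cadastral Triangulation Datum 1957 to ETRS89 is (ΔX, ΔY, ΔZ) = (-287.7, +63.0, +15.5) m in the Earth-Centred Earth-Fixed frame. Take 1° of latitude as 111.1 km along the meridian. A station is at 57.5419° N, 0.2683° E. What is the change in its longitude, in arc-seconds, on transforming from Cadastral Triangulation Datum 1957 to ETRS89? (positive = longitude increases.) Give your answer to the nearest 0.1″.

Δλ = 3.9″

sin φ = 0.843784, cos φ = 0.536683, sin λ = 0.004683, cos λ = 0.999989.
East component: ΔE = −sin λ·ΔX + cos λ·ΔY = −(0.004683)(-287.7) + (0.999989)(63.0) = 64.35 m.
1° of latitude spans 111100 m; at latitude φ, 1° of longitude spans that × cos φ = 59625.4 m, so Δλ = 64.35 / 59625.4 × 3600 = 3.885″.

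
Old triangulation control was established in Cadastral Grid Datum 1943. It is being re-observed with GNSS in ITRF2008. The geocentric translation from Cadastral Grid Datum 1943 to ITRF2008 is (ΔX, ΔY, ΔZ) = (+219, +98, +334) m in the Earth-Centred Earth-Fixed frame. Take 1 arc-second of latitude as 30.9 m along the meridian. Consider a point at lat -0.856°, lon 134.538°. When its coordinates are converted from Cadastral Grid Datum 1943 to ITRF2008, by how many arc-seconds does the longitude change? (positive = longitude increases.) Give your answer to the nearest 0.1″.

sin φ = -0.014939, cos φ = 0.999888, sin λ = 0.712785, cos λ = -0.701382.
East component: ΔE = −sin λ·ΔX + cos λ·ΔY = −(0.712785)(219) + (-0.701382)(98) = -224.84 m.
1° of latitude spans 3600 × 30.90 = 111240 m; at latitude φ, 1° of longitude spans that × cos φ = 111227.6 m, so Δλ = -224.84 / 111227.6 × 3600 = -7.277″.

Δλ = -7.3″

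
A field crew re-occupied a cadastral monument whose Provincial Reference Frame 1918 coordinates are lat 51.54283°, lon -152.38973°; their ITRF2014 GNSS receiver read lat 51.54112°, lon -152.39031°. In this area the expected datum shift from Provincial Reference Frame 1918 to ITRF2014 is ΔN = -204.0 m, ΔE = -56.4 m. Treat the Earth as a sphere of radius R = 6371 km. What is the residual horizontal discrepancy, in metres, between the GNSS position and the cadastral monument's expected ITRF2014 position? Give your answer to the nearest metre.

21 m

Observed coordinate differences: Δφ = -0.00171°, Δλ = -0.00058°.
Converting to metres (1° lat = 111195 m, cos φ = 0.621929): observed ΔN = -190.1 m, observed ΔE = -40.1 m.
Subtracting the expected shift leaves a residual of -190.1 − (-204.0) = 13.9 m north and -40.1 − (-56.4) = 16.3 m east.
Residual distance = √(13.9² + 16.3²) = 21.4 m.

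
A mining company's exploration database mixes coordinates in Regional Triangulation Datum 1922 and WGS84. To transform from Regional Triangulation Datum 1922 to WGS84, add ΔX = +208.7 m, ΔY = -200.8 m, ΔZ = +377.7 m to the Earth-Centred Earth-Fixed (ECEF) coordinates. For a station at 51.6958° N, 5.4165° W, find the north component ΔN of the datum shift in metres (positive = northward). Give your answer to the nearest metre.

At φ = 51.6958°, λ = -5.4165°: sin φ = 0.784731, cos φ = 0.619837, sin λ = -0.094395, cos λ = 0.995535.
ΔN = −sin φ cos λ·ΔX − sin φ sin λ·ΔY + cos φ·ΔZ = −(0.784731)(0.995535)(208.7) − (0.784731)(-0.094395)(-200.8) + (0.619837)(377.7) = 56.20 m.

ΔN = 56 m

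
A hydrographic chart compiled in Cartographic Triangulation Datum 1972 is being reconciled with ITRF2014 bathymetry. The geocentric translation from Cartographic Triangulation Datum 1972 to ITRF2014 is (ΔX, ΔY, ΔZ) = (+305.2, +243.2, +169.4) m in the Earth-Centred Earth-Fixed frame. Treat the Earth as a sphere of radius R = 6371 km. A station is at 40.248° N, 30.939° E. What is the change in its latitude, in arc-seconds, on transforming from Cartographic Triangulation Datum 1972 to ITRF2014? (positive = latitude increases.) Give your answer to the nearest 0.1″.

Δφ = -3.9″

sin φ = 0.646097, cos φ = 0.763255, sin λ = 0.514125, cos λ = 0.857715.
North component: ΔN = −sin φ cos λ·ΔX − sin φ sin λ·ΔY + cos φ·ΔZ = −(0.646097)(0.857715)(305.2) − (0.646097)(0.514125)(243.2) + (0.763255)(169.4) = -120.62 m.
1° of latitude spans πR/180 = 111195 m, so Δφ = -120.62 / 111195 × 3600 = -3.905″.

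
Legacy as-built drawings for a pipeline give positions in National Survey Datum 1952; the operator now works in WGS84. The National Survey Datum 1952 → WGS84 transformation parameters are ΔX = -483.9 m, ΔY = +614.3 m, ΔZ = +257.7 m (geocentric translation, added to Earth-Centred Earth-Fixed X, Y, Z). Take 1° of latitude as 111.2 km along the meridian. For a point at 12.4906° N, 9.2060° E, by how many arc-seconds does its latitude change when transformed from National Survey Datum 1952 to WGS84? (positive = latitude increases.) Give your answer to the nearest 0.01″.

Δφ = 10.80″

sin φ = 0.216279, cos φ = 0.976332, sin λ = 0.159985, cos λ = 0.987120.
North component: ΔN = −sin φ cos λ·ΔX − sin φ sin λ·ΔY + cos φ·ΔZ = −(0.216279)(0.987120)(-483.9) − (0.216279)(0.159985)(614.3) + (0.976332)(257.7) = 333.65 m.
1° of latitude spans 111200 m, so Δφ = 333.65 / 111200 × 3600 = 10.802″.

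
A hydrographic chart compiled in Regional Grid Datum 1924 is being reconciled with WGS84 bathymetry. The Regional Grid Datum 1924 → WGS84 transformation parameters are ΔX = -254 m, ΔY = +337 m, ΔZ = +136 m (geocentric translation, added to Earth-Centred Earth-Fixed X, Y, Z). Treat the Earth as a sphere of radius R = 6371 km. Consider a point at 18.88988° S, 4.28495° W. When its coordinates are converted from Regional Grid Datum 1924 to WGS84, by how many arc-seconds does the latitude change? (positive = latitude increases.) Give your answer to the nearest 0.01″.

Δφ = 1.25″

sin φ = -0.323750, cos φ = 0.946143, sin λ = -0.074717, cos λ = 0.997205.
North component: ΔN = −sin φ cos λ·ΔX − sin φ sin λ·ΔY + cos φ·ΔZ = −(-0.323750)(0.997205)(-254) − (-0.323750)(-0.074717)(337) + (0.946143)(136) = 38.52 m.
1° of latitude spans πR/180 = 111195 m, so Δφ = 38.52 / 111195 × 3600 = 1.247″.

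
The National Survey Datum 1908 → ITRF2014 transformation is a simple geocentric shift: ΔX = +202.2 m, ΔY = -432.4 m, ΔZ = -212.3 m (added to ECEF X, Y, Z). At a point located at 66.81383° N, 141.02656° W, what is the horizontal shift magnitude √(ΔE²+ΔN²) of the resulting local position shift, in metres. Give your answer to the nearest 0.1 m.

500.4 m

The local east axis at (φ, λ) is (−sin λ, cos λ, 0), so ΔE = −sin(-141.02656°)·202.2 + cos(-141.02656°)·(-432.4) = 463.34 m.
The local north axis is (−sin φ cos λ, −sin φ sin λ, cos φ), giving ΔN = 144.501 − 249.996 − 83.587 = -189.08 m.
Horizontal magnitude = √(ΔE² + ΔN²) = √(463.34² + (-189.08)²) = 500.44 m.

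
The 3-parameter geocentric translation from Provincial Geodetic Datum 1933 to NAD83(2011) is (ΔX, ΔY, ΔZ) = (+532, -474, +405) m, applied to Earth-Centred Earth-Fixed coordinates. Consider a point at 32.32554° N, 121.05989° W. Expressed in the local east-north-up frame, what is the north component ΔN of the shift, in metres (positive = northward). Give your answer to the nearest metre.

ΔN = 272 m

At φ = 32.32554°, λ = -121.05989°: sin φ = 0.534729, cos φ = 0.845024, sin λ = -0.856628, cos λ = -0.515934.
ΔN = −sin φ cos λ·ΔX − sin φ sin λ·ΔY + cos φ·ΔZ = −(0.534729)(-0.515934)(532) − (0.534729)(-0.856628)(-474) + (0.845024)(405) = 271.88 m.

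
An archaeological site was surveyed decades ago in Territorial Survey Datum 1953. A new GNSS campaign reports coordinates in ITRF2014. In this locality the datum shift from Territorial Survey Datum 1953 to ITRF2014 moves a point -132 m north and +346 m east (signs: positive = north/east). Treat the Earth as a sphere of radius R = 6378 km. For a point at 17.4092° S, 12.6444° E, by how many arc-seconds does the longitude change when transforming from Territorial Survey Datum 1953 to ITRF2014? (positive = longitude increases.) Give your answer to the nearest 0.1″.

Δλ = 11.7″

At latitude -17.4092°, cos φ = 0.954192.
One radian of longitude at latitude φ spans R cos φ, so Δλ = ΔE / (R cos φ) = 346.0 / (6378000 × 0.954192) = 5.6853e-05 rad = 11.727″.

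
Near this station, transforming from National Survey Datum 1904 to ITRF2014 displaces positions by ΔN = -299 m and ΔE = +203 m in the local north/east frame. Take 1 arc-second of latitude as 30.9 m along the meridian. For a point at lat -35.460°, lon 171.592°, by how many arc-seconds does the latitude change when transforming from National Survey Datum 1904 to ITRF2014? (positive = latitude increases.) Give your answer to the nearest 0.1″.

1″ of latitude = 30.90 m, so Δφ = -299.0 / 30.90 = -9.676″.

Δφ = -9.7″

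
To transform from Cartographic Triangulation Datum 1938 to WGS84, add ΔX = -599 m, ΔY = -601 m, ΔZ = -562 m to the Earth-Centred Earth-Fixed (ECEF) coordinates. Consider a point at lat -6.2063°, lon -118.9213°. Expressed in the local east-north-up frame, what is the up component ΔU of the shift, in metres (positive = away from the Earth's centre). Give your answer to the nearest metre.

ΔU = 872 m

At φ = -6.2063°, λ = -118.9213°: sin φ = -0.108109, cos φ = 0.994139, sin λ = -0.875285, cos λ = -0.483608.
ΔU = cos φ cos λ·ΔX + cos φ sin λ·ΔY + sin φ·ΔZ = (0.994139)(-0.483608)(-599) + (0.994139)(-0.875285)(-601) + (-0.108109)(-562) = 871.70 m.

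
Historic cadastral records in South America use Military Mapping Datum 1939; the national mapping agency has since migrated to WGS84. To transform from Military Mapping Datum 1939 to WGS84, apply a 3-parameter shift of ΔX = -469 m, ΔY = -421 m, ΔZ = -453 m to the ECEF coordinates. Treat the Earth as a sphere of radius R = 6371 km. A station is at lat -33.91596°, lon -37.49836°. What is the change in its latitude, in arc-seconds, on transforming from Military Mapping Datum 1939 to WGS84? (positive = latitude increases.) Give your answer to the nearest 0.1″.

Δφ = -14.3″

sin φ = -0.557976, cos φ = 0.829857, sin λ = -0.608739, cos λ = 0.793371.
North component: ΔN = −sin φ cos λ·ΔX − sin φ sin λ·ΔY + cos φ·ΔZ = −(-0.557976)(0.793371)(-469) − (-0.557976)(-0.608739)(-421) + (0.829857)(-453) = -440.55 m.
1° of latitude spans πR/180 = 111195 m, so Δφ = -440.55 / 111195 × 3600 = -14.263″.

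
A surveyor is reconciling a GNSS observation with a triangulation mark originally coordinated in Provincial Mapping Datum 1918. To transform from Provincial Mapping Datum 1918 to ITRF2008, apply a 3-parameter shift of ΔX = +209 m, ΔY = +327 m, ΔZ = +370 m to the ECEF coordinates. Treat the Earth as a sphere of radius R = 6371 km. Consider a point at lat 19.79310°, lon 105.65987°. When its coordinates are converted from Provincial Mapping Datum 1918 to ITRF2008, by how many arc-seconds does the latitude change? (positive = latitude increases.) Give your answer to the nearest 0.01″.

Δφ = 8.44″

sin φ = 0.338625, cos φ = 0.940922, sin λ = 0.962881, cos λ = -0.269926.
North component: ΔN = −sin φ cos λ·ΔX − sin φ sin λ·ΔY + cos φ·ΔZ = −(0.338625)(-0.269926)(209) − (0.338625)(0.962881)(327) + (0.940922)(370) = 260.62 m.
1° of latitude spans πR/180 = 111195 m, so Δφ = 260.62 / 111195 × 3600 = 8.438″.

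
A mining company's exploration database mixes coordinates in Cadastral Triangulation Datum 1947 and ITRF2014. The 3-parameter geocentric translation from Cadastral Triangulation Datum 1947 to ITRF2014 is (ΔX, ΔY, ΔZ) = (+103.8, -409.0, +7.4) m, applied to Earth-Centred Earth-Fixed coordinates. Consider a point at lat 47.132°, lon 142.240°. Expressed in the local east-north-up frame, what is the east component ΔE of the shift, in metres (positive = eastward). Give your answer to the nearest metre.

At φ = 47.132°, λ = 142.240°: sin φ = 0.732923, cos φ = 0.680312, sin λ = 0.612355, cos λ = -0.790583.
ΔE = −sin λ·ΔX + cos λ·ΔY = −(0.612355)·(103.8) + (-0.790583)·(-409.0) = 259.79 m.

ΔE = 260 m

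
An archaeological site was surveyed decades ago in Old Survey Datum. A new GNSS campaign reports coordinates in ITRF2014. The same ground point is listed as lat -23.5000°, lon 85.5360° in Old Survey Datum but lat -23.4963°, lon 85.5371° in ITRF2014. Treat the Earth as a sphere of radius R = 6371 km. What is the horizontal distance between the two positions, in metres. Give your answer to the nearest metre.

Δφ = -23.4963° − -23.5000° = +0.0037°; Δλ = 85.5371° − 85.5360° = +0.0011°.
1° along a meridian = πR/180 = 111195 m.
ΔN = Δφ × 111195 = 411.4 m; ΔE = Δλ × 111195 × cos(-23.5000°) = +0.0011 × 111195 × 0.917060 = 112.2 m.
Distance = √(ΔE² + ΔN²) = √(112.2² + 411.4²) = 426.4 m.

426 m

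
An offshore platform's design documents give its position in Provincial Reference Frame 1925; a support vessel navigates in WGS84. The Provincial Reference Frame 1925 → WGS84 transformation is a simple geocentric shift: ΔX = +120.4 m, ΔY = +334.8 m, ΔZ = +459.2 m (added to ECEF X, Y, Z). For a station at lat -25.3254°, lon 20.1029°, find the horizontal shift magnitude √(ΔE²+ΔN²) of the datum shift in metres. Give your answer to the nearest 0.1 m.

At φ = -25.3254°, λ = 20.1029°: sin φ = -0.427759, cos φ = 0.903893, sin λ = 0.343707, cos λ = 0.939077.
ΔE = −sin λ·ΔX + cos λ·ΔY = −(0.343707)·(120.4) + (0.939077)·(334.8) = 273.02 m.
ΔN = −sin φ cos λ·ΔX − sin φ sin λ·ΔY + cos φ·ΔZ = −(-0.427759)(0.939077)(120.4) − (-0.427759)(0.343707)(334.8) + (0.903893)(459.2) = 512.66 m.
Horizontal magnitude = √(ΔE² + ΔN²) = √(273.02² + 512.66²) = 580.82 m.

580.8 m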